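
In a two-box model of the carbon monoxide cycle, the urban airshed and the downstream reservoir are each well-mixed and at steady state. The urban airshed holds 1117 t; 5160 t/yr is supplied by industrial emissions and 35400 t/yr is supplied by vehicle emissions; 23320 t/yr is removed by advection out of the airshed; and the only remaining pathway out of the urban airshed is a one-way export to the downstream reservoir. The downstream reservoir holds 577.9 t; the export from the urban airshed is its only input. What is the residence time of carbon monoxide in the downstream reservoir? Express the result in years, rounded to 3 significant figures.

0.0335 yr

Balance the urban airshed: ΣF_in = 5160 + 35400 = 40560 t/yr.
Export to the downstream reservoir = ΣF_in − (23320) = 17240 t/yr.
At steady state the output of the downstream reservoir equals its input, 17240 t/yr.
τ = M / F = 577.9 / 17240 = 0.03352 yr.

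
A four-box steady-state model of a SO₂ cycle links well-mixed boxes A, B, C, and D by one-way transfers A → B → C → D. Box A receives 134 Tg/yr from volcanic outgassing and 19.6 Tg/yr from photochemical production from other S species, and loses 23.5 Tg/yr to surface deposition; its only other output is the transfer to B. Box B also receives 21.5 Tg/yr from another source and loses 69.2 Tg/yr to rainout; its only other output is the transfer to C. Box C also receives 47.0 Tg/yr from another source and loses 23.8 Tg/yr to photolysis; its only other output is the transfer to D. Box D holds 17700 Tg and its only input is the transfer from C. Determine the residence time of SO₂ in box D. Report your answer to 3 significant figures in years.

Box A: F(A→B) = (134 + 19.6) − 23.5 = 130.10 Tg/yr.
Box B: F(B→C) = (130.10 + 21.5) − 69.2 = 82.400 Tg/yr.
Box C: F(C→D) = (82.400 + 47.0) − 23.8 = 105.60 Tg/yr.
Box D throughput = its input = 105.60 Tg/yr; τ = 17700 / 105.60 = 167.6 yr.

168 yr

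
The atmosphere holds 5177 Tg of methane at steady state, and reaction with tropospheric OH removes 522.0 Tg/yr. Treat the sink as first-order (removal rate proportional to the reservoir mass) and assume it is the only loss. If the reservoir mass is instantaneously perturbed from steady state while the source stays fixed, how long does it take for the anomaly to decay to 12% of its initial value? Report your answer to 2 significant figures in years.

21 yr

For a linear reservoir the anomaly decays as exp(−t/τ) with τ = M/F = 5177/522.0 = 9.918 yr.
exp(−t/τ) = 0.12 ⇒ t = −τ ln(0.12) = 9.918 × 2.120 = 21.03 yr.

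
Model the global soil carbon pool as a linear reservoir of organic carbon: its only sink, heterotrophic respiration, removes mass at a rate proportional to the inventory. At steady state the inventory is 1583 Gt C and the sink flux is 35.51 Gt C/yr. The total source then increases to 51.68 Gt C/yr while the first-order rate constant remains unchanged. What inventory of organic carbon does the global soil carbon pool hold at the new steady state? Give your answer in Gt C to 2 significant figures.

2300 Gt C

Rate constant k = F/M = 35.51 / 1583 = 0.02243 yr⁻¹.
At the new steady state, source = k·M_new ⇒ M_new = 51.68 / 0.02243 = 2304 Gt C.
(Equivalently M_new = M × F_new/F_old = 1583 × 51.68/35.51.)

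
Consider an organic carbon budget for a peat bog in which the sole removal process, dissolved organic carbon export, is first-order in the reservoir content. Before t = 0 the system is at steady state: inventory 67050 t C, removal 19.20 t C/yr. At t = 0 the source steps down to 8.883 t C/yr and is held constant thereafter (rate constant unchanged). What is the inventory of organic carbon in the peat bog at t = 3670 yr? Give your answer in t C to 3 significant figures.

43600 t C

Residence time τ = M₀/F₀ = 3492 yr. The eventual steady state is M_∞ = M₀·(F₁/F₀) = 67050 × 8.883/19.20 = 31021 t C.
The anomaly ΔM(t) = M(t) − M_∞ decays as ΔM₀·e^(−t/τ) with ΔM₀ = 67050 − 31021 = 36030 t C.
At t = 3670 yr, e^(−t/τ) = e^(−1.051) = 0.3496, so ΔM = 12600 t C and M = 31021 + 12600 = 43617 t C.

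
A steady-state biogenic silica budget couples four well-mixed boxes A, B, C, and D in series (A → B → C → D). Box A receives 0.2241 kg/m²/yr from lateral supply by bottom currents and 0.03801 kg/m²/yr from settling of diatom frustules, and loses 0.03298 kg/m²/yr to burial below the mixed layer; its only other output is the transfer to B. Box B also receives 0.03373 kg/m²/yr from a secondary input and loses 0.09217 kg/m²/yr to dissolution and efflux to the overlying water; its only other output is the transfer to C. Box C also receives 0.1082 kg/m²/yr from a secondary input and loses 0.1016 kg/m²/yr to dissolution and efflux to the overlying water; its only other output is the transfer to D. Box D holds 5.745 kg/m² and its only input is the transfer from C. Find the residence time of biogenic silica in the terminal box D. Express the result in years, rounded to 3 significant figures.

32.4 yr

Box A: F(A→B) = (0.2241 + 0.03801) − 0.03298 = 0.22913 kg/m²/yr.
Box B: F(B→C) = (0.22913 + 0.03373) − 0.09217 = 0.17069 kg/m²/yr.
Box C: F(C→D) = (0.17069 + 0.1082) − 0.1016 = 0.17729 kg/m²/yr.
Box D throughput = its input = 0.17729 kg/m²/yr; τ = 5.745 / 0.17729 = 32.40 yr.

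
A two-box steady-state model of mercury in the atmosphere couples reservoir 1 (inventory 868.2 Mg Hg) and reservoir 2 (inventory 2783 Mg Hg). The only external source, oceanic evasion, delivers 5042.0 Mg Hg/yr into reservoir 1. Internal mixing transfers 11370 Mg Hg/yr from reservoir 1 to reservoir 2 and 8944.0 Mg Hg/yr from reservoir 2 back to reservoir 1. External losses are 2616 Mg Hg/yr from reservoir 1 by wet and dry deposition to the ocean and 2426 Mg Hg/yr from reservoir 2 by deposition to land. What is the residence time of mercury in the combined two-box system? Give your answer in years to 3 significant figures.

For the system as a whole, the A↔B exchange is internal and contributes nothing to the throughput; only the external sinks remove mass.
M_total = 868.2 + 2783 = 3651.2 Mg Hg.
ΣF_external_out = 2616 + 2426 = 5042.0 Mg Hg/yr.
τ = M_total / ΣF_ext = 3651.2 / 5042.0 = 0.7242 yr.

0.724 yr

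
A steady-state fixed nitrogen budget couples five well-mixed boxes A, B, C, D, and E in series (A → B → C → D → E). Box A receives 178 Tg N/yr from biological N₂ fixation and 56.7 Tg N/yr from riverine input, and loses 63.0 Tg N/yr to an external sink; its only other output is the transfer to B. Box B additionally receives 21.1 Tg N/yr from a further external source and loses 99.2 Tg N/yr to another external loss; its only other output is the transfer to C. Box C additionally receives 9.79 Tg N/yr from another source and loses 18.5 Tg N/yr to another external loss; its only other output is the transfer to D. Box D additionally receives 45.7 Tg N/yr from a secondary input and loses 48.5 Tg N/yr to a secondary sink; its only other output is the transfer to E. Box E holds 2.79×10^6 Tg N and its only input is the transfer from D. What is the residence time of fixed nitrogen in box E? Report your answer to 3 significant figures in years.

34000 yr

Box A: F(A→B) = (178 + 56.7) − 63.0 = 171.70 Tg N/yr.
Box B: F(B→C) = (171.70 + 21.1) − 99.2 = 93.600 Tg N/yr.
Box C: F(C→D) = (93.600 + 9.79) − 18.5 = 84.890 Tg N/yr.
Box D: F(D→E) = (84.890 + 45.7) − 48.5 = 82.090 Tg N/yr.
Box E throughput = its input = 82.090 Tg N/yr; τ = 2.79×10^6 / 82.090 = 33990 yr.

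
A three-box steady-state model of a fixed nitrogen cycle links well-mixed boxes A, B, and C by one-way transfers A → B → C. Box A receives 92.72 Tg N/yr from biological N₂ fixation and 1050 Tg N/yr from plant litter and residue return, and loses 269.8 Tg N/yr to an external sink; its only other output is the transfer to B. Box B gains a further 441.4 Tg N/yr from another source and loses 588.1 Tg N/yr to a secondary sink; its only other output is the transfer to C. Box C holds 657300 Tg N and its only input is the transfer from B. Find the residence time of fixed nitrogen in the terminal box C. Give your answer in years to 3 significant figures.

Box A: F(A→B) = (92.72 + 1050) − 269.8 = 872.92 Tg N/yr.
Box B: F(B→C) = (872.92 + 441.4) − 588.1 = 726.22 Tg N/yr.
Box C throughput = its input = 726.22 Tg N/yr; τ = 657300 / 726.22 = 905.1 yr.

905 yr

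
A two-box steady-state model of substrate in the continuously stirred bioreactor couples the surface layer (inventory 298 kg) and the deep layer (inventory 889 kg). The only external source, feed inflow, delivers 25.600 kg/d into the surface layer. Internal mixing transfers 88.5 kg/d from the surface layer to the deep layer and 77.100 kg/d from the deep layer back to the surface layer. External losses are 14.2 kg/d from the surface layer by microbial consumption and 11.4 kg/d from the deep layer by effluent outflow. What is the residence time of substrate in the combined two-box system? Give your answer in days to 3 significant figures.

Residence time in the combined system uses the total inventory and the total *external* removal — internal exchanges between the two boxes cancel.
M_total = 298 + 889 = 1187.0 kg.
ΣF_external_out = 14.2 + 11.4 = 25.600 kg/d.
τ = M_total / ΣF_ext = 1187.0 / 25.600 = 46.37 d.

46.4 d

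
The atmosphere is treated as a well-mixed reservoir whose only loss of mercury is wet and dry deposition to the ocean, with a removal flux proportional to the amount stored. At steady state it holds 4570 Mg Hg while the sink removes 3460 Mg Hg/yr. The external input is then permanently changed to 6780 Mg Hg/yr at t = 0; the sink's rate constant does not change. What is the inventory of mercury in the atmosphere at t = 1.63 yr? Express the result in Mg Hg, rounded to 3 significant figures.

τ = M₀/F₀ = 4570/3460 = 1.321 yr; rate constant k = 1/τ.
New steady state M_∞ = F₁/k = F₁·τ = 6780 × 1.321 = 8955.1 Mg Hg.
M(t) = M_∞ + (M₀ − M_∞)·e^(−t/τ); t/τ = 1.63/1.321 = 1.234, so e^(−t/τ) = 0.2911.
M(t) = 8955.1 − 4385 × 0.2911 = 7678.6 Mg Hg.

7680 Mg Hg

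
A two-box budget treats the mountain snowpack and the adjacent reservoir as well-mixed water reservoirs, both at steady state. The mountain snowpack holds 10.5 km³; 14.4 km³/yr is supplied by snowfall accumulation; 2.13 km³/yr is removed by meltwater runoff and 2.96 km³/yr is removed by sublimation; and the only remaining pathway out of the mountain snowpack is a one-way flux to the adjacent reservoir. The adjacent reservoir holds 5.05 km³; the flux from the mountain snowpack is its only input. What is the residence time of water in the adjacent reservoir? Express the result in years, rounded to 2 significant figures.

0.54 yr

Balance the mountain snowpack: ΣF_in = 14.400 km³/yr.
Flux to the adjacent reservoir = ΣF_in − (2.13 + 2.96) = 9.3100 km³/yr.
At steady state the output of the adjacent reservoir equals its input, 9.3100 km³/yr.
τ = M / F = 5.05 / 9.3100 = 0.5424 yr.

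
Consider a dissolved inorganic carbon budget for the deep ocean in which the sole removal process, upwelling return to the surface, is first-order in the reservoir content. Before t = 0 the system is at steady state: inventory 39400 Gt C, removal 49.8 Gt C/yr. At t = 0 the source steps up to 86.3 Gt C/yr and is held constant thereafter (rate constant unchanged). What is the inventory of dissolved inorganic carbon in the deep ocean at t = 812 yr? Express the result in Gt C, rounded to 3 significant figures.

57900 Gt C

Residence time τ = M₀/F₀ = 791.2 yr. The eventual steady state is M_∞ = M₀·(F₁/F₀) = 39400 × 86.3/49.8 = 68278 Gt C.
The anomaly ΔM(t) = M(t) − M_∞ decays as ΔM₀·e^(−t/τ) with ΔM₀ = 39400 − 68278 = −28880 Gt C.
At t = 812 yr, e^(−t/τ) = e^(−1.026) = 0.3583, so ΔM = −10350 Gt C and M = 68278 − 10350 = 57930 Gt C.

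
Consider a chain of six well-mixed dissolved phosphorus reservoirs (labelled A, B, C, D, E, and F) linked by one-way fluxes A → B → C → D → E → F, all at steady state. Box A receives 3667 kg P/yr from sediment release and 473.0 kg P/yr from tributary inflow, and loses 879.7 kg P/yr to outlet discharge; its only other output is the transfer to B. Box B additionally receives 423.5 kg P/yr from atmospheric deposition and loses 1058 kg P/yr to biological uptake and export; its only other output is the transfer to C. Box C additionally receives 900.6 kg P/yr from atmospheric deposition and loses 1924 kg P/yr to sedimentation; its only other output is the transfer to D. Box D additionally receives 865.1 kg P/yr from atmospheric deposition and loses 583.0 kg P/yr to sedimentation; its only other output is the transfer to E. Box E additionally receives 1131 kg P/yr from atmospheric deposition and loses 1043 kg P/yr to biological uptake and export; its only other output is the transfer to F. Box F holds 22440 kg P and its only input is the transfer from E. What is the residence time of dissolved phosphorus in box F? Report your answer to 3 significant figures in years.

Box A: F(A→B) = (3667 + 473.0) − 879.7 = 3260.3 kg P/yr.
Box B: F(B→C) = (3260.3 + 423.5) − 1058 = 2625.8 kg P/yr.
Box C: F(C→D) = (2625.8 + 900.6) − 1924 = 1602.4 kg P/yr.
Box D: F(D→E) = (1602.4 + 865.1) − 583.0 = 1884.5 kg P/yr.
Box E: F(E→F) = (1884.5 + 1131) − 1043 = 1972.5 kg P/yr.
Box F throughput = its input = 1972.5 kg P/yr; τ = 22440 / 1972.5 = 11.38 yr.

11.4 yr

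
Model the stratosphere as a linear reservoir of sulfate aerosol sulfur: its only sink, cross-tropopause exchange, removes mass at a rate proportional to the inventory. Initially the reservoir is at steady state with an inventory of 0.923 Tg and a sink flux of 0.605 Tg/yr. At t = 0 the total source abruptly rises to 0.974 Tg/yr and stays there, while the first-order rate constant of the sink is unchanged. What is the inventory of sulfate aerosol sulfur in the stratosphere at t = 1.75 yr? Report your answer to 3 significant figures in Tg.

1.31 Tg

The sink rate constant is k = F₀/M₀ = 0.605/0.923 = 0.6555 yr⁻¹.
Solving dM/dt = F₁ − kM with M(0) = M₀ gives M(t) = F₁/k + (M₀ − F₁/k)·e^(−kt).
F₁/k = 0.974/0.6555 = 1.4860 Tg; kt = 0.6555 × 1.75 = 1.147, e^(−kt) = 0.3176.
M(1.75) = 1.4860 + (0.923 − 1.4860) × 0.3176 = 1.4860 − 0.1788 = 1.3072 Tg.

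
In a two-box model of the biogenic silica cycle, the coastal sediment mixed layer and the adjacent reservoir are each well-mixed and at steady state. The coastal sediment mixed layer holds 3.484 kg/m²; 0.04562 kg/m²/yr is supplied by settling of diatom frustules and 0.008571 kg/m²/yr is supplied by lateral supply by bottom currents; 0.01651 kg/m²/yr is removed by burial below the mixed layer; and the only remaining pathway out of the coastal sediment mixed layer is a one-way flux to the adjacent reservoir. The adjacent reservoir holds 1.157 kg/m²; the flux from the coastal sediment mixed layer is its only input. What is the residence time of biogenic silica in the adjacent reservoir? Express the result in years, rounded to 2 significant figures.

Balance the coastal sediment mixed layer: ΣF_in = 0.04562 + 0.008571 = 0.054191 kg/m²/yr.
Flux to the adjacent reservoir = ΣF_in − (0.01651) = 0.037681 kg/m²/yr.
At steady state the output of the adjacent reservoir equals its input, 0.037681 kg/m²/yr.
τ = M / F = 1.157 / 0.037681 = 30.71 yr.

31 yr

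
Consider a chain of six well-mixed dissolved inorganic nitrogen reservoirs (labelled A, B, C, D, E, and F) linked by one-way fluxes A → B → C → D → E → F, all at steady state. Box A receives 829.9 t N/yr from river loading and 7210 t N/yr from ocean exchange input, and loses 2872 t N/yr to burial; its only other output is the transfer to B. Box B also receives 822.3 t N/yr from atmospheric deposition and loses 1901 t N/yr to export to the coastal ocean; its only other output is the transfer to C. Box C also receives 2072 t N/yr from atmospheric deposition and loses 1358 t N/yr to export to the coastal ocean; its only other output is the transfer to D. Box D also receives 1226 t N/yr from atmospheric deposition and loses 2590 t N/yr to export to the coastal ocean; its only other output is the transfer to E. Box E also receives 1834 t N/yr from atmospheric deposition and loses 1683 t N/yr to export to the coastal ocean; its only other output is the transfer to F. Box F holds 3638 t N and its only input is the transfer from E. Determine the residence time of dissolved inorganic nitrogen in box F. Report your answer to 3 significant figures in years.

Box A: F(A→B) = (829.9 + 7210) − 2872 = 5167.9 t N/yr.
Box B: F(B→C) = (5167.9 + 822.3) − 1901 = 4089.2 t N/yr.
Box C: F(C→D) = (4089.2 + 2072) − 1358 = 4803.2 t N/yr.
Box D: F(D→E) = (4803.2 + 1226) − 2590 = 3439.2 t N/yr.
Box E: F(E→F) = (3439.2 + 1834) − 1683 = 3590.2 t N/yr.
Box F throughput = its input = 3590.2 t N/yr; τ = 3638 / 3590.2 = 1.013 yr.

1.01 yr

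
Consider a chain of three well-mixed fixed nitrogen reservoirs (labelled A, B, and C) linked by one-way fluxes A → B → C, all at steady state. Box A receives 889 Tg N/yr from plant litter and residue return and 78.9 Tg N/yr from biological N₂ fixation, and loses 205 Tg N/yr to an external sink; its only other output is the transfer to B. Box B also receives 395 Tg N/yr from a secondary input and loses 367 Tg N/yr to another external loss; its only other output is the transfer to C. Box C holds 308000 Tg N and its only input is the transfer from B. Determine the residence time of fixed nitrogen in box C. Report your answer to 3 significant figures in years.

389 yr

Box A: F(A→B) = (889 + 78.9) − 205 = 762.90 Tg N/yr.
Box B: F(B→C) = (762.90 + 395) − 367 = 790.90 Tg N/yr.
Box C throughput = its input = 790.90 Tg N/yr; τ = 308000 / 790.90 = 389.4 yr.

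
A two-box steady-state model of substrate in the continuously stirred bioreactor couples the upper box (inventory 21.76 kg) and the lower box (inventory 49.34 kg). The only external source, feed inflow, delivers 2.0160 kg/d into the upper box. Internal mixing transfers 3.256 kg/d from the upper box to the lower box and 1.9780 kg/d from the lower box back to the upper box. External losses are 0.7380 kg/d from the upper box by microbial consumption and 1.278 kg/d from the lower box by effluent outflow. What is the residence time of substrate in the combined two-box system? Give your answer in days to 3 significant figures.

35.3 d

For the system as a whole, the A↔B exchange is internal and contributes nothing to the throughput; only the external sinks remove mass.
M_total = 21.76 + 49.34 = 71.100 kg.
ΣF_external_out = 0.7380 + 1.278 = 2.0160 kg/d.
τ = M_total / ΣF_ext = 71.100 / 2.0160 = 35.27 d.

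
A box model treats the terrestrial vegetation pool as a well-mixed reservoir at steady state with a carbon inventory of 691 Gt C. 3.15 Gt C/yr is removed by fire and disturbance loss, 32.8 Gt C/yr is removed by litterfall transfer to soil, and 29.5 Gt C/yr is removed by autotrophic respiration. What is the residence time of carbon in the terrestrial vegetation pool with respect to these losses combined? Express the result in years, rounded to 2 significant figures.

Total removal = 3.150 + 32.80 + 29.50 = 65.450 Gt C/yr.
τ = M / ΣF_out = 691 / 65.450 = 10.56 yr.

11 yr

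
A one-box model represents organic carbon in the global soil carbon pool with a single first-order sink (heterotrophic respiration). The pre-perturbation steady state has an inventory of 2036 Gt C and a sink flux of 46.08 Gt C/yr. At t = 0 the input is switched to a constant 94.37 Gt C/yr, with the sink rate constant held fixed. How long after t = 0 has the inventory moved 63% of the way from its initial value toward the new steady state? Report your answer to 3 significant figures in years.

43.9 yr

τ = M₀/F₀ = 2036/46.08 = 44.18 yr.
The remaining gap fraction is e^(−t/τ); 63% covered ⇒ e^(−t/τ) = 0.370.
t = −τ ln(0.370) = 44.18 × 0.9943 = 43.93 yr.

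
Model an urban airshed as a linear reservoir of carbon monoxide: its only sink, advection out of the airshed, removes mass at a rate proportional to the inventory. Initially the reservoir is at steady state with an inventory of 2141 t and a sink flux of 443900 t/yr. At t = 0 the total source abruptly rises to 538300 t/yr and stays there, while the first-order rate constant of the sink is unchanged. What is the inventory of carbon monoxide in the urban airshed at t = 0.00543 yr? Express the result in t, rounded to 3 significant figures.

τ = M₀/F₀ = 2141/443900 = 0.004823 yr; rate constant k = 1/τ.
New steady state M_∞ = F₁/k = F₁·τ = 538300 × 0.004823 = 2596.3 t.
M(t) = M_∞ + (M₀ − M_∞)·e^(−t/τ); t/τ = 0.00543/0.004823 = 1.126, so e^(−t/τ) = 0.3244.
M(t) = 2596.3 − 455.3 × 0.3244 = 2448.6 t.

2450 t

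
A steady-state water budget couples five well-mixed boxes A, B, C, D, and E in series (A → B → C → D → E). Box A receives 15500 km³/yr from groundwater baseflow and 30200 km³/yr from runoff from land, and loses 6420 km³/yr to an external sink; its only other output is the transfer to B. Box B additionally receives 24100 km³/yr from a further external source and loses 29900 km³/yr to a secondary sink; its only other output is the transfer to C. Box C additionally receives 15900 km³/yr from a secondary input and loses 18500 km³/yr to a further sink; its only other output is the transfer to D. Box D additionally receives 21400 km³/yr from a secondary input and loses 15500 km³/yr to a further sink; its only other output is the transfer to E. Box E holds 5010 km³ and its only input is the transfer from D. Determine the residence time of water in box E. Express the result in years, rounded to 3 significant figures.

Box A: F(A→B) = (15500 + 30200) − 6420 = 39280 km³/yr.
Box B: F(B→C) = (39280 + 24100) − 29900 = 33480 km³/yr.
Box C: F(C→D) = (33480 + 15900) − 18500 = 30880 km³/yr.
Box D: F(D→E) = (30880 + 21400) − 15500 = 36780 km³/yr.
Box E throughput = its input = 36780 km³/yr; τ = 5010 / 36780 = 0.1362 yr.

0.136 yr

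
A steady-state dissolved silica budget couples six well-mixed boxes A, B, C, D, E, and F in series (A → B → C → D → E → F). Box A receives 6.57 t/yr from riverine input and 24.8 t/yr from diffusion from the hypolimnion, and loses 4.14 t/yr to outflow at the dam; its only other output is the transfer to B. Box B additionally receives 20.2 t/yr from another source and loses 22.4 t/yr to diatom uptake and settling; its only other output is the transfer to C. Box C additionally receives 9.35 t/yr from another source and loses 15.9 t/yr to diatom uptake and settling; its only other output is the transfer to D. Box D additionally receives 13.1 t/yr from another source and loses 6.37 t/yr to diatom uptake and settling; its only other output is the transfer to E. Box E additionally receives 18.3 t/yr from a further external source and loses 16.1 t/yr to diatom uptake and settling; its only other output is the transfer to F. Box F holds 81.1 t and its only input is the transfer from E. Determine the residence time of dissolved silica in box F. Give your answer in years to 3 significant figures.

2.96 yr

Box A: F(A→B) = (6.57 + 24.8) − 4.14 = 27.230 t/yr.
Box B: F(B→C) = (27.230 + 20.2) − 22.4 = 25.030 t/yr.
Box C: F(C→D) = (25.030 + 9.35) − 15.9 = 18.480 t/yr.
Box D: F(D→E) = (18.480 + 13.1) − 6.37 = 25.210 t/yr.
Box E: F(E→F) = (25.210 + 18.3) − 16.1 = 27.410 t/yr.
Box F throughput = its input = 27.410 t/yr; τ = 81.1 / 27.410 = 2.959 yr.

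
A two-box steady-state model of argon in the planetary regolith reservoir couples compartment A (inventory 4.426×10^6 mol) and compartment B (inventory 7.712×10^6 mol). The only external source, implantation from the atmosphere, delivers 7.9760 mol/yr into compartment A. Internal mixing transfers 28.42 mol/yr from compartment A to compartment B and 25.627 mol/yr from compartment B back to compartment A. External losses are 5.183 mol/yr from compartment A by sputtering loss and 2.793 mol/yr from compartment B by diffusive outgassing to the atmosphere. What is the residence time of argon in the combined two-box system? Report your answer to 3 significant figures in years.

1.52×10^6 yr

For the system as a whole, the A↔B exchange is internal and contributes nothing to the throughput; only the external sinks remove mass.
M_total = 4.426×10^6 + 7.712×10^6 = 1.2138×10^7 mol.
ΣF_external_out = 5.183 + 2.793 = 7.9760 mol/yr.
τ = M_total / ΣF_ext = 1.2138×10^7 / 7.9760 = 1.522×10^6 yr.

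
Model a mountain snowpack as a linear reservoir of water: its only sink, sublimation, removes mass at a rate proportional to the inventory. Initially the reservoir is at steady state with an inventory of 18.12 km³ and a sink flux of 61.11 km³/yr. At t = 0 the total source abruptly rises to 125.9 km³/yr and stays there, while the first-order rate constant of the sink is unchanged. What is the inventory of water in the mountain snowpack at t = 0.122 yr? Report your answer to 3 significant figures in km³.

The sink rate constant is k = F₀/M₀ = 61.11/18.12 = 3.373 yr⁻¹.
Solving dM/dt = F₁ − kM with M(0) = M₀ gives M(t) = F₁/k + (M₀ − F₁/k)·e^(−kt).
F₁/k = 125.9/3.373 = 37.331 km³; kt = 3.373 × 0.122 = 0.4114, e^(−kt) = 0.6627.
M(0.122) = 37.331 + (18.12 − 37.331) × 0.6627 = 37.331 − 12.73 = 24.600 km³.

24.6 km³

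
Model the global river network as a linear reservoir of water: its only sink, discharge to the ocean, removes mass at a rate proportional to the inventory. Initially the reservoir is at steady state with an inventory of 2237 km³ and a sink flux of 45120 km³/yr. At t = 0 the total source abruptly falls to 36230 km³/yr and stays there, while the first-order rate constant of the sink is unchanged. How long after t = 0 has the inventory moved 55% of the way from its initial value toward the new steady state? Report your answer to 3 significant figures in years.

0.0396 yr

τ = M₀/F₀ = 2237/45120 = 0.04958 yr.
The remaining gap fraction is e^(−t/τ); 55% covered ⇒ e^(−t/τ) = 0.450.
t = −τ ln(0.450) = 0.04958 × 0.7985 = 0.03959 yr.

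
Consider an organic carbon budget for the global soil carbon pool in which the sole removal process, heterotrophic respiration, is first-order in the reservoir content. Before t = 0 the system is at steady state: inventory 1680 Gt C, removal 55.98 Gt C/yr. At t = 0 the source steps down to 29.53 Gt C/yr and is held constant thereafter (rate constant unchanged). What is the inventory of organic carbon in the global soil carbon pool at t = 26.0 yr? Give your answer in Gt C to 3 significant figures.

1220 Gt C

Residence time τ = M₀/F₀ = 30.01 yr. The eventual steady state is M_∞ = M₀·(F₁/F₀) = 1680 × 29.53/55.98 = 886.22 Gt C.
The anomaly ΔM(t) = M(t) − M_∞ decays as ΔM₀·e^(−t/τ) with ΔM₀ = 1680 − 886.22 = 793.8 Gt C.
At t = 26.0 yr, e^(−t/τ) = e^(−0.8664) = 0.4205, so ΔM = 333.8 Gt C and M = 886.22 + 333.8 = 1220.0 Gt C.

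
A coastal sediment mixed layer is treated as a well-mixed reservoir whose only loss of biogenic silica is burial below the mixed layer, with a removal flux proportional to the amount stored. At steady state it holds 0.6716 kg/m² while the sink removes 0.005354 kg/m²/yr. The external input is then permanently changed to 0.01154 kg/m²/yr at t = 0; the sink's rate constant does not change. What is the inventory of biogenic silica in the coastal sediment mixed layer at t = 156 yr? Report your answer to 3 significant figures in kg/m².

The sink rate constant is k = F₀/M₀ = 0.005354/0.6716 = 0.007972 yr⁻¹.
Solving dM/dt = F₁ − kM with M(0) = M₀ gives M(t) = F₁/k + (M₀ − F₁/k)·e^(−kt).
F₁/k = 0.01154/0.007972 = 1.4476 kg/m²; kt = 0.007972 × 156 = 1.244, e^(−kt) = 0.2883.
M(156) = 1.4476 + (0.6716 − 1.4476) × 0.2883 = 1.4476 − 0.2237 = 1.2238 kg/m².

1.22 kg/m²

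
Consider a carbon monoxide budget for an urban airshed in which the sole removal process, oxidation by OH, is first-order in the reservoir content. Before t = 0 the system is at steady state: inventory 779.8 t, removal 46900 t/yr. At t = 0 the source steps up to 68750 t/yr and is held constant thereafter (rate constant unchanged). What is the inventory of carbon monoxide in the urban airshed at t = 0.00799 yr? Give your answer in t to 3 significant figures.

918 t

τ = M₀/F₀ = 779.8/46900 = 0.01663 yr; rate constant k = 1/τ.
New steady state M_∞ = F₁/k = F₁·τ = 68750 × 0.01663 = 1143.1 t.
M(t) = M_∞ + (M₀ − M_∞)·e^(−t/τ); t/τ = 0.00799/0.01663 = 0.4805, so e^(−t/τ) = 0.6184.
M(t) = 1143.1 − 363.3 × 0.6184 = 918.42 t.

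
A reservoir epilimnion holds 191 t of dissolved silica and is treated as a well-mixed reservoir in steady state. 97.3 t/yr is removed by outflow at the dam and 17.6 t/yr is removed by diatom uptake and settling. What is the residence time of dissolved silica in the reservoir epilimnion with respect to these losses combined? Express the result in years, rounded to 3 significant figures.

1.66 yr

Total removal = 97.30 + 17.60 = 114.90 t/yr.
τ = M / ΣF_out = 191 / 114.90 = 1.662 yr.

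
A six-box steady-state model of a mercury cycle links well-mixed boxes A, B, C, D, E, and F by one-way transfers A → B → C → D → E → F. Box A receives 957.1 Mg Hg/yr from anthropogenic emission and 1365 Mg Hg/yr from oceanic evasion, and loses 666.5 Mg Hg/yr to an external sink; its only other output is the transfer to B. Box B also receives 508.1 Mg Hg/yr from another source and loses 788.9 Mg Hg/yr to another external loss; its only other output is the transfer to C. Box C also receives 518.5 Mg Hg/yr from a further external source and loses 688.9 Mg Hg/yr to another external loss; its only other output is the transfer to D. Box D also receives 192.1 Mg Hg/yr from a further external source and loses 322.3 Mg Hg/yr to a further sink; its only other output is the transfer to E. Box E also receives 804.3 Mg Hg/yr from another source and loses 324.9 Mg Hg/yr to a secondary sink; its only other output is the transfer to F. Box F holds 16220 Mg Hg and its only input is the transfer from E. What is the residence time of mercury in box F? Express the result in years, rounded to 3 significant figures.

Box A: F(A→B) = (957.1 + 1365) − 666.5 = 1655.6 Mg Hg/yr.
Box B: F(B→C) = (1655.6 + 508.1) − 788.9 = 1374.8 Mg Hg/yr.
Box C: F(C→D) = (1374.8 + 518.5) − 688.9 = 1204.4 Mg Hg/yr.
Box D: F(D→E) = (1204.4 + 192.1) − 322.3 = 1074.2 Mg Hg/yr.
Box E: F(E→F) = (1074.2 + 804.3) − 324.9 = 1553.6 Mg Hg/yr.
Box F throughput = its input = 1553.6 Mg Hg/yr; τ = 16220 / 1553.6 = 10.44 yr.

10.4 yr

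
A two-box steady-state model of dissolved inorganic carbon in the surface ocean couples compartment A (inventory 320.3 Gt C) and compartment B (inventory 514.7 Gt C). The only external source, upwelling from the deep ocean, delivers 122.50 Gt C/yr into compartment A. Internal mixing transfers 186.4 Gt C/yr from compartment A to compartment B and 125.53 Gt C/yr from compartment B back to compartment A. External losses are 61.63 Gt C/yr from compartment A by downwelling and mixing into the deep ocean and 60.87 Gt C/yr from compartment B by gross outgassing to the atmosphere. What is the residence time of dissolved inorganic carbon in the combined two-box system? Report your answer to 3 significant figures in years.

Treat the two boxes together as one reservoir: the mixing fluxes between them are internal recycling, so τ = ΣM / Σ(external losses).
M_total = 320.3 + 514.7 = 835.00 Gt C.
ΣF_external_out = 61.63 + 60.87 = 122.50 Gt C/yr.
τ = M_total / ΣF_ext = 835.00 / 122.50 = 6.816 yr.

6.82 yr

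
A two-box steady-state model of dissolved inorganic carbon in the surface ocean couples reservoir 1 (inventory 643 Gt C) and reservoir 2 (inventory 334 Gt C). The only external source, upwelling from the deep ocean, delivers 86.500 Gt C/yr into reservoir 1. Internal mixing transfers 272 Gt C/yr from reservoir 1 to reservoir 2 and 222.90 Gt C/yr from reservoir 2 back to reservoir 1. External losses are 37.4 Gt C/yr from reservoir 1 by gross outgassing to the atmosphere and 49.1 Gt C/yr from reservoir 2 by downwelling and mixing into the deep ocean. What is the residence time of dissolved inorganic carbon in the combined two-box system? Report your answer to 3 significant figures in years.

11.3 yr

Treat the two boxes together as one reservoir: the mixing fluxes between them are internal recycling, so τ = ΣM / Σ(external losses).
M_total = 643 + 334 = 977.00 Gt C.
ΣF_external_out = 37.4 + 49.1 = 86.500 Gt C/yr.
τ = M_total / ΣF_ext = 977.00 / 86.500 = 11.29 yr.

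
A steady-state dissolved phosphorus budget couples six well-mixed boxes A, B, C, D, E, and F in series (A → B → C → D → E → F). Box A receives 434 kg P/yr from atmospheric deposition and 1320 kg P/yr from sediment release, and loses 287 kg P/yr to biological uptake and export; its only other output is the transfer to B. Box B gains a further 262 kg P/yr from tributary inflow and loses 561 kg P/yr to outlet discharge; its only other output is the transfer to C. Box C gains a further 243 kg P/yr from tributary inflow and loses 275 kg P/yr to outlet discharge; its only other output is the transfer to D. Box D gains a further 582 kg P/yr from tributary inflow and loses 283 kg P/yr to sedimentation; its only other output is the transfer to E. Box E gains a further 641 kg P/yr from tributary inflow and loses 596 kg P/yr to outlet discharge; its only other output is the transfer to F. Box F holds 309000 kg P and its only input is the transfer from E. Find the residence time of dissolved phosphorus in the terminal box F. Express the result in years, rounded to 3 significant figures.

209 yr

Box A: F(A→B) = (434 + 1320) − 287 = 1467.0 kg P/yr.
Box B: F(B→C) = (1467.0 + 262) − 561 = 1168.0 kg P/yr.
Box C: F(C→D) = (1168.0 + 243) − 275 = 1136.0 kg P/yr.
Box D: F(D→E) = (1136.0 + 582) − 283 = 1435.0 kg P/yr.
Box E: F(E→F) = (1435.0 + 641) − 596 = 1480.0 kg P/yr.
Box F throughput = its input = 1480.0 kg P/yr; τ = 309000 / 1480.0 = 208.8 yr.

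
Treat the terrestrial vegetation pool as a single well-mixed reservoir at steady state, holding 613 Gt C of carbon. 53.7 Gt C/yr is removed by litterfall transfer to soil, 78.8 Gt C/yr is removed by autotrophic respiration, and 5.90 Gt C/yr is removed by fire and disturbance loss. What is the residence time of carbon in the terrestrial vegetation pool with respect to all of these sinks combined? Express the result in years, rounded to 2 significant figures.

4.4 yr

Total removal flux = 53.7 + 78.8 + 5.90 = 138.40 Gt C/yr.
τ = M / ΣF_out = 613 / 138.40 = 4.429 yr.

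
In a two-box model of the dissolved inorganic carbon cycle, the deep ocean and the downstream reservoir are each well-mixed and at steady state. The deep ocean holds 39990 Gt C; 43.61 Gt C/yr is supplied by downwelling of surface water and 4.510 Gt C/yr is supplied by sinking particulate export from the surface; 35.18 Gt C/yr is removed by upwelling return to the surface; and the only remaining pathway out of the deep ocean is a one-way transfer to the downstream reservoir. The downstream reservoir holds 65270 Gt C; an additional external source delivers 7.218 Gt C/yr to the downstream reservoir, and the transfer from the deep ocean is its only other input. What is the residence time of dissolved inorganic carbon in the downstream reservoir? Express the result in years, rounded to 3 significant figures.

3240 yr

Balance the deep ocean: ΣF_in = 43.61 + 4.510 = 48.120 Gt C/yr.
Transfer to the downstream reservoir = ΣF_in − (35.18) = 12.940 Gt C/yr.
Total input to the downstream reservoir = 12.940 + 7.218 = 20.158 Gt C/yr; at steady state this equals its total output.
τ = M / F = 65270 / 20.158 = 3238 yr.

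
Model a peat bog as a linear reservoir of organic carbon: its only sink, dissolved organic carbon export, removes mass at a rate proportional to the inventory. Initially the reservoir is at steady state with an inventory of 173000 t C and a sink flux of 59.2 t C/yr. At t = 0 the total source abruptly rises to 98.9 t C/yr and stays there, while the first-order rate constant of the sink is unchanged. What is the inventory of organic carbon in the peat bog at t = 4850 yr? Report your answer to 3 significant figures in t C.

The sink rate constant is k = F₀/M₀ = 59.2/173000 = 0.0003422 yr⁻¹.
Solving dM/dt = F₁ − kM with M(0) = M₀ gives M(t) = F₁/k + (M₀ − F₁/k)·e^(−kt).
F₁/k = 98.9/0.0003422 = 289020 t C; kt = 0.0003422 × 4850 = 1.660, e^(−kt) = 0.1902.
M(4850) = 289020 + (173000 − 289020) × 0.1902 = 289020 − 22070 = 266950 t C.

267000 t C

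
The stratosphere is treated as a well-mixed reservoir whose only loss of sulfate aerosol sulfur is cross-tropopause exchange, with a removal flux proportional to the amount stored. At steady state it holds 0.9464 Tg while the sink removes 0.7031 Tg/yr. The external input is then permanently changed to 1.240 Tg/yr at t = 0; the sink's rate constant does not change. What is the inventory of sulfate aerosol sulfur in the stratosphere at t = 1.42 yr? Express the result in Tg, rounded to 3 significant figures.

Residence time τ = M₀/F₀ = 1.346 yr. The eventual steady state is M_∞ = M₀·(F₁/F₀) = 0.9464 × 1.240/0.7031 = 1.6691 Tg.
The anomaly ΔM(t) = M(t) − M_∞ decays as ΔM₀·e^(−t/τ) with ΔM₀ = 0.9464 − 1.6691 = −0.7227 Tg.
At t = 1.42 yr, e^(−t/τ) = e^(−1.055) = 0.3482, so ΔM = −0.2516 Tg and M = 1.6691 − 0.2516 = 1.4174 Tg.

1.42 Tg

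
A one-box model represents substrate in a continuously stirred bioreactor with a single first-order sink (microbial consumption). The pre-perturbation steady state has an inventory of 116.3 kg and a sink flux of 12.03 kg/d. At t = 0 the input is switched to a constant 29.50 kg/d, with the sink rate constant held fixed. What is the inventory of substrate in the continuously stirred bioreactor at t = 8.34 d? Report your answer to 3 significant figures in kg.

214 kg

The sink rate constant is k = F₀/M₀ = 12.03/116.3 = 0.1034 d⁻¹.
Solving dM/dt = F₁ − kM with M(0) = M₀ gives M(t) = F₁/k + (M₀ − F₁/k)·e^(−kt).
F₁/k = 29.50/0.1034 = 285.19 kg; kt = 0.1034 × 8.34 = 0.8627, e^(−kt) = 0.4220.
M(8.34) = 285.19 + (116.3 − 285.19) × 0.4220 = 285.19 − 71.28 = 213.91 kg.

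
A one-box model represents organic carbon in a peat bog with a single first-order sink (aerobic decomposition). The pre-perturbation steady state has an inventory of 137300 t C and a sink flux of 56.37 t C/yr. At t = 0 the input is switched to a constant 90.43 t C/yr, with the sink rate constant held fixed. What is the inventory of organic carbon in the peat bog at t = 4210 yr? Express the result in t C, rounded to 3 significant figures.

206000 t C

The sink rate constant is k = F₀/M₀ = 56.37/137300 = 0.0004106 yr⁻¹.
Solving dM/dt = F₁ − kM with M(0) = M₀ gives M(t) = F₁/k + (M₀ − F₁/k)·e^(−kt).
F₁/k = 90.43/0.0004106 = 220260 t C; kt = 0.0004106 × 4210 = 1.728, e^(−kt) = 0.1776.
M(4210) = 220260 + (137300 − 220260) × 0.1776 = 220260 − 14730 = 205530 t C.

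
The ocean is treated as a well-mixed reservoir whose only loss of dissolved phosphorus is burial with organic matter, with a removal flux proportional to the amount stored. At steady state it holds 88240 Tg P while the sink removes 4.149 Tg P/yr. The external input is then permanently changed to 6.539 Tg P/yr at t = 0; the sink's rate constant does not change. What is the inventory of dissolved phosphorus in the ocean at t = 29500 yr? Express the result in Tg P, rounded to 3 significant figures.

Residence time τ = M₀/F₀ = 21270 yr. The eventual steady state is M_∞ = M₀·(F₁/F₀) = 88240 × 6.539/4.149 = 139070 Tg P.
The anomaly ΔM(t) = M(t) − M_∞ decays as ΔM₀·e^(−t/τ) with ΔM₀ = 88240 − 139070 = −50830 Tg P.
At t = 29500 yr, e^(−t/τ) = e^(−1.387) = 0.2498, so ΔM = −12700 Tg P and M = 139070 − 12700 = 126370 Tg P.

126000 Tg P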